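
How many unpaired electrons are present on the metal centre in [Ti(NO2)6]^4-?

Each nitro (N-bound nitrite) is −1; balancing the −4 overall charge requires Ti(II).
Ti sits in group 4, so the d-electron count is 4 − 2 = 2.
In an octahedral field the d² configuration is t₂g²e_g⁰ (only one arrangement possible), giving 2 unpaired electrons.

2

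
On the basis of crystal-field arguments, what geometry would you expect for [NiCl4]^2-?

Each chloride is −1; balancing the −2 overall charge requires Ni(II).
Nickel is a group-10 element; Ni(II) is therefore d⁸.
Coordination number: 4.
Chloride is a weak-field ligand.
With weak-field ligands the CFSE gain from square planar is small, so a 3d d⁸ ion takes the sterically preferred tetrahedral geometry.

tetrahedral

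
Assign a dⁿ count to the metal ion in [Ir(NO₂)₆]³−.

Each nitro (N-bound nitrite) is −1; balancing the −3 overall charge requires Ir(III).
Ir sits in group 9, so the d-electron count is 9 − 3 = 6.

d6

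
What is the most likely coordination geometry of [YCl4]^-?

Each chloride is −1; balancing the −1 overall charge requires Y(III).
Yttrium is a group-3 element; Y(III) is therefore d⁰.
With 4 monodentate ligands the coordination number is 4.
A d⁰ ion has no crystal-field stabilisation preference between square planar and tetrahedral, so four ligands adopt the sterically favoured tetrahedral geometry.

tetrahedral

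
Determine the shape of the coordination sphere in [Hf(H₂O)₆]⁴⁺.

Ligand charges: water is neutral. With an overall charge of +4 the hafnium centre must be in the +4 oxidation state.
Group 4 minus oxidation state 4 gives a d⁰ configuration.
With 6 monodentate ligands the coordination number is 6.
Six donors around a single metal centre give an octahedral coordination sphere.

octahedral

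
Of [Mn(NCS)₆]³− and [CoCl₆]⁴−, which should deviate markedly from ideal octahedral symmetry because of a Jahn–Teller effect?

[Mn(NCS)₆]³−: Ligand charges: each isothiocyanate is −1. With an overall charge of −3 the manganese centre must be in the +3 oxidation state. Group 7 minus oxidation state 3 gives a d⁴ configuration. Isothiocyanate is a weak-field ligand for a first-row metal, so the complex is high-spin. The t₂g³e_g¹ (high-spin) configuration has an unevenly filled e_g set; the Jahn–Teller theorem predicts a tetragonal distortion (typically axial elongation) to lift the degeneracy.
[CoCl₆]⁴−: Summing ligand charges against the −4 overall charge gives an oxidation state of +2 for cobalt. Group 9 minus oxidation state 2 gives a d⁷ configuration. Chloride is a weak-field ligand for a first-row metal, so the complex is high-spin. The d⁷ configuration leaves the e_g set evenly filled (or empty) — no strong Jahn–Teller driving force.

[Mn(NCS)₆]³−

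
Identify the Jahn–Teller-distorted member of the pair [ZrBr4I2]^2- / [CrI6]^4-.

[ZrBr4I2]^2-: Each bromide is −1; each iodide is −1; balancing the −2 overall charge requires Zr(IV). Zirconium is a group-4 element; Zr(IV) is therefore d⁰. The d⁰ configuration leaves the e_g set evenly filled (or empty) — no strong Jahn–Teller driving force.
[CrI6]^4-: Summing ligand charges against the −4 overall charge gives an oxidation state of +2 for chromium. Cr sits in group 6, so the d-electron count is 6 − 2 = 4. Iodide is a weak-field ligand for a first-row metal, so the complex is high-spin. The t₂g³e_g¹ (high-spin) configuration has an unevenly filled e_g set; the Jahn–Teller theorem predicts a tetragonal distortion (typically axial elongation) to lift the degeneracy.

[CrI6]^4-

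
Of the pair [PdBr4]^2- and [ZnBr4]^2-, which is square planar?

For [PdBr4]^2-: Ligand charges: each bromide is −1. With an overall charge of −2 the palladium centre must be in the +2 oxidation state. Group 10 minus oxidation state 2 gives a d⁸ configuration. A 4d d⁸ ion has a large crystal-field splitting; square planar leaves the high-energy d_{x²−y²} orbital empty and maximises CFSE. → square planar.
For [ZnBr4]^2-: Each bromide is −1; balancing the −2 overall charge requires Zn(II). Zinc is a group-12 element; Zn(II) is therefore d¹⁰. A d¹⁰ ion has no crystal-field stabilisation preference between square planar and tetrahedral, so four ligands adopt the sterically favoured tetrahedral geometry. → tetrahedral.

[PdBr4]^2-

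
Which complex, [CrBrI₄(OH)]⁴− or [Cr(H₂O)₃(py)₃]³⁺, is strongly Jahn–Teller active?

[CrBrI₄(OH)]⁴−

[CrBrI₄(OH)]⁴−: Summing ligand charges against the −4 overall charge gives an oxidation state of +2 for chromium. Chromium is a group-6 element; Cr(II) is therefore d⁴. Bromide, hydroxide, and iodide are weak-field ligands for a first-row metal, so the complex is high-spin. The t₂g³e_g¹ (high-spin) configuration has an unevenly filled e_g set; the Jahn–Teller theorem predicts a tetragonal distortion (typically axial elongation) to lift the degeneracy.
[Cr(H₂O)₃(py)₃]³⁺: Summing ligand charges against the +3 overall charge gives an oxidation state of +3 for chromium. Group 6 minus oxidation state 3 gives a d³ configuration. The d³ configuration leaves the e_g set evenly filled (or empty) — no strong Jahn–Teller driving force.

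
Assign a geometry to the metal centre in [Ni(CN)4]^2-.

square planar

Summing ligand charges against the −2 overall charge gives an oxidation state of +2 for nickel.
Ni sits in group 10, so the d-electron count is 10 − 2 = 8.
Coordination number: 4.
Cyanide is a strong-field ligand (high in the spectrochemical series).
A 3d d⁸ ion with strong-field ligands gains enough CFSE to favour square planar over tetrahedral.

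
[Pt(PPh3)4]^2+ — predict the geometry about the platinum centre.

square planar

Triphenylphosphine is neutral; balancing the +2 overall charge requires Pt(II).
Pt sits in group 10, so the d-electron count is 10 − 2 = 8.
Coordination number: 4.
A 5d d⁸ ion has a large crystal-field splitting; square planar leaves the high-energy d_{x²−y²} orbital empty and maximises CFSE.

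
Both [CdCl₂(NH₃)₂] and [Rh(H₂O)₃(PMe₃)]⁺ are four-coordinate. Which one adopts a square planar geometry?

[Rh(H₂O)₃(PMe₃)]⁺

For [CdCl₂(NH₃)₂]: Summing ligand charges against the 0 overall charge gives an oxidation state of +2 for cadmium. Cd sits in group 12, so the d-electron count is 12 − 2 = 10. A d¹⁰ ion has no crystal-field stabilisation preference between square planar and tetrahedral, so four ligands adopt the sterically favoured tetrahedral geometry. → tetrahedral.
For [Rh(H₂O)₃(PMe₃)]⁺: Ligand charges: water is neutral; trimethylphosphine is neutral. With an overall charge of +1 the rhodium centre must be in the +1 oxidation state. Group 9 minus oxidation state 1 gives a d⁸ configuration. A 4d d⁸ ion has a large crystal-field splitting; square planar leaves the high-energy d_{x²−y²} orbital empty and maximises CFSE. → square planar.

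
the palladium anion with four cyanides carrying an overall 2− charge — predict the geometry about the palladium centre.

Each cyanide is −1; balancing the −2 overall charge requires Pd(II).
Group 10 minus oxidation state 2 gives a d⁸ configuration.
With 4 monodentate ligands the coordination number is 4.
A 4d d⁸ ion has a large crystal-field splitting; square planar leaves the high-energy d_{x²−y²} orbital empty and maximises CFSE.

square planar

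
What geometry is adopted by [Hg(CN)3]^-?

Each cyanide is −1; balancing the −1 overall charge requires Hg(II).
Group 12 minus oxidation state 2 gives a d¹⁰ configuration.
Coordination number: 3.
Three ligands around a d¹⁰ centre minimise repulsion in a trigonal-planar arrangement.

trigonal planar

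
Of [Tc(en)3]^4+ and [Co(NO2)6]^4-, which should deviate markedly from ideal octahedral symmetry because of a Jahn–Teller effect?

[Tc(en)3]^4+: Ethylenediamine is neutral; balancing the +4 overall charge requires Tc(IV). Group 7 minus oxidation state 4 gives a d³ configuration. The d³ configuration leaves the e_g set evenly filled (or empty) — no strong Jahn–Teller driving force.
[Co(NO2)6]^4-: Ligand charges: each nitro (N-bound nitrite) is −1. With an overall charge of −4 the cobalt centre must be in the +2 oxidation state. Group 9 minus oxidation state 2 gives a d⁷ configuration. Nitro (N-bound nitrite) is a strong-field ligand (high in the spectrochemical series) for a first-row metal, so the complex is low-spin. The t₂g⁶e_g¹ (low-spin) configuration has an unevenly filled e_g set; the Jahn–Teller theorem predicts a tetragonal distortion (typically axial elongation) to lift the degeneracy.

[Co(NO2)6]^4-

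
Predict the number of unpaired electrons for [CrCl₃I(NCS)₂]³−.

Each chloride is −1; each iodide is −1; each isothiocyanate is −1; balancing the −3 overall charge requires Cr(III).
Group 6 minus oxidation state 3 gives a d³ configuration.
In an octahedral field the d³ configuration is t₂g³e_g⁰ (only one arrangement possible), giving 3 unpaired electrons.

3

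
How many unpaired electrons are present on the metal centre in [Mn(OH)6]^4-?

5

Ligand charges: each hydroxide is −1. With an overall charge of −4 the manganese centre must be in the +2 oxidation state.
Manganese is a group-7 element; Mn(II) is therefore d⁵.
The spin state decides the count: Hydroxide is a weak-field ligand for a first-row metal, so the complex is high-spin.
An octahedral high-spin d⁵ ion is t₂g³e_g², giving 5 unpaired electrons.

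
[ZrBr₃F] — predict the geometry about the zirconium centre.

Ligand charges: each bromide is −1; each fluoride is −1. With an overall charge of 0 the zirconium centre must be in the +4 oxidation state.
Zr sits in group 4, so the d-electron count is 4 − 4 = 0.
Coordination number: 4.
A d⁰ ion has no crystal-field stabilisation preference between square planar and tetrahedral, so four ligands adopt the sterically favoured tetrahedral geometry.

tetrahedral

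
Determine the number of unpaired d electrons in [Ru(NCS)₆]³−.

Each isothiocyanate is −1; balancing the −3 overall charge requires Ru(III).
Group 8 minus oxidation state 3 gives a d⁵ configuration.
The spin state decides the count: a 4d ion has a large Δₒ and is invariably low-spin.
An octahedral low-spin d⁵ ion is t₂g⁵e_g⁰, giving 1 unpaired electron.

1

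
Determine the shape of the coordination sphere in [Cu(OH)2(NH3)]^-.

Each hydroxide is −1; ammonia is neutral; balancing the −1 overall charge requires Cu(I).
Copper is a group-11 element; Cu(I) is therefore d¹⁰.
Coordination number: 3.
Three ligands around a d¹⁰ centre minimise repulsion in a trigonal-planar arrangement.

trigonal planar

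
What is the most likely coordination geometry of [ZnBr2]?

linear

Ligand charges: each bromide is −1. With an overall charge of 0 the zinc centre must be in the +2 oxidation state.
Zn sits in group 12, so the d-electron count is 12 − 2 = 10.
Coordination number: 2.
A d¹⁰ ion with only two ligands adopts a linear arrangement (sp hybridisation; no CFSE preference).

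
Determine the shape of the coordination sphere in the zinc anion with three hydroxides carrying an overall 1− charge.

trigonal planar

Each hydroxide is −1; balancing the −1 overall charge requires Zn(II).
Zn sits in group 12, so the d-electron count is 12 − 2 = 10.
With 3 monodentate ligands the coordination number is 3.
Three ligands around a d¹⁰ centre minimise repulsion in a trigonal-planar arrangement.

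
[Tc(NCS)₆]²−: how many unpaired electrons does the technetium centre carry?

3

Summing ligand charges against the −2 overall charge gives an oxidation state of +4 for technetium.
Technetium is a group-7 element; Tc(IV) is therefore d³.
In an octahedral field the d³ configuration is t₂g³e_g⁰ (only one arrangement possible), giving 3 unpaired electrons.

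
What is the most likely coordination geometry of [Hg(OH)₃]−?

trigonal planar

Ligand charges: each hydroxide is −1. With an overall charge of −1 the mercury centre must be in the +2 oxidation state.
Hg sits in group 12, so the d-electron count is 12 − 2 = 10.
Coordination number: 3.
Three ligands around a d¹⁰ centre minimise repulsion in a trigonal-planar arrangement.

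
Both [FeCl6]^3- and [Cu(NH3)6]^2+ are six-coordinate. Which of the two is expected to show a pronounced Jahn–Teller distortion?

[Cu(NH3)6]^2+

[FeCl6]^3-: Ligand charges: each chloride is −1. With an overall charge of −3 the iron centre must be in the +3 oxidation state. Group 8 minus oxidation state 3 gives a d⁵ configuration. Chloride is a weak-field ligand for a first-row metal, so the complex is high-spin. The d⁵ configuration leaves the e_g set evenly filled (or empty) — no strong Jahn–Teller driving force.
[Cu(NH3)6]^2+: Summing ligand charges against the +2 overall charge gives an oxidation state of +2 for copper. Group 11 minus oxidation state 2 gives a d⁹ configuration. The t₂g⁶e_g³ configuration has an unevenly filled e_g set; the Jahn–Teller theorem predicts a tetragonal distortion (typically axial elongation) to lift the degeneracy.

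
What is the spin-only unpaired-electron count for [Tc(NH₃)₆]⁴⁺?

3

Ammonia is neutral; balancing the +4 overall charge requires Tc(IV).
Technetium is a group-7 element; Tc(IV) is therefore d³.
In an octahedral field the d³ configuration is t₂g³e_g⁰ (only one arrangement possible), giving 3 unpaired electrons.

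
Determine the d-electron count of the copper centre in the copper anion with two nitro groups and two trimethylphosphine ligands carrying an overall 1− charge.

Ligand charges: each nitro (N-bound nitrite) is −1; trimethylphosphine is neutral. With an overall charge of −1 the copper centre must be in the +1 oxidation state.
Group 11 minus oxidation state 1 gives a d¹⁰ configuration.

d¹⁰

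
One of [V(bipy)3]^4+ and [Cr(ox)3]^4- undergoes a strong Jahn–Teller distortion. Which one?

[Cr(ox)3]^4-

[V(bipy)3]^4+: 2,2′-bipyridine is neutral; balancing the +4 overall charge requires V(IV). Group 5 minus oxidation state 4 gives a d¹ configuration. The d¹ configuration leaves the e_g set evenly filled (or empty) — no strong Jahn–Teller driving force.
[Cr(ox)3]^4-: Each oxalate is −2; balancing the −4 overall charge requires Cr(II). Cr sits in group 6, so the d-electron count is 6 − 2 = 4. Oxalate is a weak-field ligand for a first-row metal, so the complex is high-spin. The t₂g³e_g¹ (high-spin) configuration has an unevenly filled e_g set; the Jahn–Teller theorem predicts a tetragonal distortion (typically axial elongation) to lift the degeneracy.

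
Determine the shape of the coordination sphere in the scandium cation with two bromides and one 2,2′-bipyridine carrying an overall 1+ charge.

Ligand charges: each bromide is −1; 2,2′-bipyridine is neutral. With an overall charge of +1 the scandium centre must be in the +3 oxidation state.
Group 3 minus oxidation state 3 gives a d⁰ configuration.
Counting donor atoms: 2×bromide (monodentate) → 2 donors; 1×2,2′-bipyridine (bidentate) → 2 donors. Coordination number = 4.
A d⁰ ion has no crystal-field stabilisation preference between square planar and tetrahedral, so four ligands adopt the sterically favoured tetrahedral geometry.

tetrahedral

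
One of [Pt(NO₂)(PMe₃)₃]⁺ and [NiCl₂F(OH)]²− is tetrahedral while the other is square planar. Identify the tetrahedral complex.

For [Pt(NO₂)(PMe₃)₃]⁺: Ligand charges: each nitro (N-bound nitrite) is −1; trimethylphosphine is neutral. With an overall charge of +1 the platinum centre must be in the +2 oxidation state. Group 10 minus oxidation state 2 gives a d⁸ configuration. A 5d d⁸ ion has a large crystal-field splitting; square planar leaves the high-energy d_{x²−y²} orbital empty and maximises CFSE. → square planar.
For [NiCl₂F(OH)]²−: Summing ligand charges against the −2 overall charge gives an oxidation state of +2 for nickel. Group 10 minus oxidation state 2 gives a d⁸ configuration. Chloride, fluoride, and hydroxide are weak-field ligands. With weak-field ligands the CFSE gain from square planar is small, so a 3d d⁸ ion takes the sterically preferred tetrahedral geometry. → tetrahedral.

[NiCl₂F(OH)]²−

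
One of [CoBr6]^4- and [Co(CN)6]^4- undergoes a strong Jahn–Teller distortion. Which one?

[CoBr6]^4-: Summing ligand charges against the −4 overall charge gives an oxidation state of +2 for cobalt. Co sits in group 9, so the d-electron count is 9 − 2 = 7. Bromide is a weak-field ligand for a first-row metal, so the complex is high-spin. The d⁷ configuration leaves the e_g set evenly filled (or empty) — no strong Jahn–Teller driving force.
[Co(CN)6]^4-: Summing ligand charges against the −4 overall charge gives an oxidation state of +2 for cobalt. Group 9 minus oxidation state 2 gives a d⁷ configuration. Cyanide is a strong-field ligand (high in the spectrochemical series) for a first-row metal, so the complex is low-spin. The t₂g⁶e_g¹ (low-spin) configuration has an unevenly filled e_g set; the Jahn–Teller theorem predicts a tetragonal distortion (typically axial elongation) to lift the degeneracy.

[Co(CN)6]^4-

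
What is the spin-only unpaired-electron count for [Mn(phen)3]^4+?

3 unpaired electrons

Ligand charges: 1,10-phenanthroline is neutral. With an overall charge of +4 the manganese centre must be in the +4 oxidation state.
Mn sits in group 7, so the d-electron count is 7 − 4 = 3.
Counting donor atoms: 3×1,10-phenanthroline (bidentate) → 6 donors. Coordination number = 6.
In an octahedral field the d³ configuration is t₂g³e_g⁰ (only one arrangement possible), giving 3 unpaired electrons.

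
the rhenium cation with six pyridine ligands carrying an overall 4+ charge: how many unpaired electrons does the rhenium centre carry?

Ligand charges: pyridine is neutral. With an overall charge of +4 the rhenium centre must be in the +4 oxidation state.
Group 7 minus oxidation state 4 gives a d³ configuration.
In an octahedral field the d³ configuration is t₂g³e_g⁰ (only one arrangement possible), giving 3 unpaired electrons.

3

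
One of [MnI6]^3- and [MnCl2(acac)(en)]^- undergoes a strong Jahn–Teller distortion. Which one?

[MnI6]^3-

[MnI6]^3-: Summing ligand charges against the −3 overall charge gives an oxidation state of +3 for manganese. Manganese is a group-7 element; Mn(III) is therefore d⁴. Iodide is a weak-field ligand for a first-row metal, so the complex is high-spin. The t₂g³e_g¹ (high-spin) configuration has an unevenly filled e_g set; the Jahn–Teller theorem predicts a tetragonal distortion (typically axial elongation) to lift the degeneracy.
[MnCl2(acac)(en)]^-: Summing ligand charges against the −1 overall charge gives an oxidation state of +2 for manganese. Group 7 minus oxidation state 2 gives a d⁵ configuration. Acetylacetonate and chloride are weak-field ligands for a first-row metal, so the complex is high-spin. The d⁵ configuration leaves the e_g set evenly filled (or empty) — no strong Jahn–Teller driving force.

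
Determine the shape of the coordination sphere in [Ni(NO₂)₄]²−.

Summing ligand charges against the −2 overall charge gives an oxidation state of +2 for nickel.
Ni sits in group 10, so the d-electron count is 10 − 2 = 8.
With 4 monodentate ligands the coordination number is 4.
Nitro (N-bound nitrite) is a strong-field ligand (high in the spectrochemical series).
A 3d d⁸ ion with strong-field ligands gains enough CFSE to favour square planar over tetrahedral.

square planar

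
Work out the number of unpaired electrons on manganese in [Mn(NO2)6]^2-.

Summing ligand charges against the −2 overall charge gives an oxidation state of +4 for manganese.
Mn sits in group 7, so the d-electron count is 7 − 4 = 3.
In an octahedral field the d³ configuration is t₂g³e_g⁰ (only one arrangement possible), giving 3 unpaired electrons.

3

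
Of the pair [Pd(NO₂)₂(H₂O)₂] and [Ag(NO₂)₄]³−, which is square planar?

[Pd(NO₂)₂(H₂O)₂]

For [Pd(NO₂)₂(H₂O)₂]: Each nitro (N-bound nitrite) is −1; water is neutral; balancing the 0 overall charge requires Pd(II). Palladium is a group-10 element; Pd(II) is therefore d⁸. A 4d d⁸ ion has a large crystal-field splitting; square planar leaves the high-energy d_{x²−y²} orbital empty and maximises CFSE. → square planar.
For [Ag(NO₂)₄]³−: Ligand charges: each nitro (N-bound nitrite) is −1. With an overall charge of −3 the silver centre must be in the +1 oxidation state. Silver is a group-11 element; Ag(I) is therefore d¹⁰. A d¹⁰ ion has no crystal-field stabilisation preference between square planar and tetrahedral, so four ligands adopt the sterically favoured tetrahedral geometry. → tetrahedral.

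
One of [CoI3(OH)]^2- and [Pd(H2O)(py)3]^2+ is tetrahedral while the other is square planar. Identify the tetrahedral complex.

For [CoI3(OH)]^2-: Each iodide is −1; each hydroxide is −1; balancing the −2 overall charge requires Co(II). Cobalt is a group-9 element; Co(II) is therefore d⁷. For a high-spin 3d d⁷ ion with weak-field ligands the small Δₜ gives little square-planar CFSE advantage, so four ligands adopt the sterically favoured tetrahedral geometry. → tetrahedral.
For [Pd(H2O)(py)3]^2+: Water is neutral; pyridine is neutral; balancing the +2 overall charge requires Pd(II). Pd sits in group 10, so the d-electron count is 10 − 2 = 8. A 4d d⁸ ion has a large crystal-field splitting; square planar leaves the high-energy d_{x²−y²} orbital empty and maximises CFSE. → square planar.

[CoI3(OH)]^2-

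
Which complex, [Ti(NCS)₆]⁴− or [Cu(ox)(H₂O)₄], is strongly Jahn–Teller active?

[Ti(NCS)₆]⁴−: Summing ligand charges against the −4 overall charge gives an oxidation state of +2 for titanium. Ti sits in group 4, so the d-electron count is 4 − 2 = 2. The d² configuration leaves the e_g set evenly filled (or empty) — no strong Jahn–Teller driving force.
[Cu(ox)(H₂O)₄]: Each oxalate is −2; water is neutral; balancing the 0 overall charge requires Cu(II). Cu sits in group 11, so the d-electron count is 11 − 2 = 9. The t₂g⁶e_g³ configuration has an unevenly filled e_g set; the Jahn–Teller theorem predicts a tetragonal distortion (typically axial elongation) to lift the degeneracy.

[Cu(ox)(H₂O)₄]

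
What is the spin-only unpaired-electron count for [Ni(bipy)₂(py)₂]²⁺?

2

Ligand charges: 2,2′-bipyridine is neutral; pyridine is neutral. With an overall charge of +2 the nickel centre must be in the +2 oxidation state.
Ni sits in group 10, so the d-electron count is 10 − 2 = 8.
Counting donor atoms: 2×2,2′-bipyridine (bidentate) → 4 donors; 2×pyridine (monodentate) → 2 donors. Coordination number = 6.
In an octahedral field the d⁸ configuration is t₂g⁶e_g² (only one arrangement possible), giving 2 unpaired electrons.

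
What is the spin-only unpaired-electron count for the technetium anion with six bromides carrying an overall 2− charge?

Each bromide is −1; balancing the −2 overall charge requires Tc(IV).
Group 7 minus oxidation state 4 gives a d³ configuration.
In an octahedral field the d³ configuration is t₂g³e_g⁰ (only one arrangement possible), giving 3 unpaired electrons.

3 unpaired electrons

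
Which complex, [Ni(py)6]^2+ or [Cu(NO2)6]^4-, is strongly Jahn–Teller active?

[Cu(NO2)6]^4-

[Ni(py)6]^2+: Pyridine is neutral; balancing the +2 overall charge requires Ni(II). Ni sits in group 10, so the d-electron count is 10 − 2 = 8. The d⁸ configuration leaves the e_g set evenly filled (or empty) — no strong Jahn–Teller driving force.
[Cu(NO2)6]^4-: Each nitro (N-bound nitrite) is −1; balancing the −4 overall charge requires Cu(II). Copper is a group-11 element; Cu(II) is therefore d⁹. The t₂g⁶e_g³ configuration has an unevenly filled e_g set; the Jahn–Teller theorem predicts a tetragonal distortion (typically axial elongation) to lift the degeneracy.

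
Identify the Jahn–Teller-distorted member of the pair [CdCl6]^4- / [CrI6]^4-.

[CrI6]^4-

[CdCl6]^4-: Each chloride is −1; balancing the −4 overall charge requires Cd(II). Cd sits in group 12, so the d-electron count is 12 − 2 = 10. The d¹⁰ configuration leaves the e_g set evenly filled (or empty) — no strong Jahn–Teller driving force.
[CrI6]^4-: Ligand charges: each iodide is −1. With an overall charge of −4 the chromium centre must be in the +2 oxidation state. Group 6 minus oxidation state 2 gives a d⁴ configuration. Iodide is a weak-field ligand for a first-row metal, so the complex is high-spin. The t₂g³e_g¹ (high-spin) configuration has an unevenly filled e_g set; the Jahn–Teller theorem predicts a tetragonal distortion (typically axial elongation) to lift the degeneracy.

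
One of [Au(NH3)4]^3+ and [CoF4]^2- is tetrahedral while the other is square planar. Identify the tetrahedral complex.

[CoF4]^2-

For [Au(NH3)4]^3+: Summing ligand charges against the +3 overall charge gives an oxidation state of +3 for gold. Au sits in group 11, so the d-electron count is 11 − 3 = 8. A 5d d⁸ ion has a large crystal-field splitting; square planar leaves the high-energy d_{x²−y²} orbital empty and maximises CFSE. → square planar.
For [CoF4]^2-: Each fluoride is −1; balancing the −2 overall charge requires Co(II). Co sits in group 9, so the d-electron count is 9 − 2 = 7. For a high-spin 3d d⁷ ion with weak-field ligands the small Δₜ gives little square-planar CFSE advantage, so four ligands adopt the sterically favoured tetrahedral geometry. → tetrahedral.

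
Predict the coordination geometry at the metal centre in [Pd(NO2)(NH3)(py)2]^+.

square planar

Ligand charges: each nitro (N-bound nitrite) is −1; ammonia is neutral; pyridine is neutral. With an overall charge of +1 the palladium centre must be in the +2 oxidation state.
Group 10 minus oxidation state 2 gives a d⁸ configuration.
Coordination number: 4.
A 4d d⁸ ion has a large crystal-field splitting; square planar leaves the high-energy d_{x²−y²} orbital empty and maximises CFSE.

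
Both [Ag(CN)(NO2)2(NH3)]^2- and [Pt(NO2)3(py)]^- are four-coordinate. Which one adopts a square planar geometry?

For [Ag(CN)(NO2)2(NH3)]^2-: Ligand charges: each cyanide is −1; each nitro (N-bound nitrite) is −1; ammonia is neutral. With an overall charge of −2 the silver centre must be in the +1 oxidation state. Ag sits in group 11, so the d-electron count is 11 − 1 = 10. A d¹⁰ ion has no crystal-field stabilisation preference between square planar and tetrahedral, so four ligands adopt the sterically favoured tetrahedral geometry. → tetrahedral.
For [Pt(NO2)3(py)]^-: Summing ligand charges against the −1 overall charge gives an oxidation state of +2 for platinum. Platinum is a group-10 element; Pt(II) is therefore d⁸. A 5d d⁸ ion has a large crystal-field splitting; square planar leaves the high-energy d_{x²−y²} orbital empty and maximises CFSE. → square planar.

[Pt(NO2)3(py)]^-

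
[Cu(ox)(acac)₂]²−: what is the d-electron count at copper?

d⁹

Each oxalate is −2; each acetylacetonate is −1; balancing the −2 overall charge requires Cu(II).
Copper is a group-11 element; Cu(II) is therefore d⁹.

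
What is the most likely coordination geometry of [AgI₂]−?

Summing ligand charges against the −1 overall charge gives an oxidation state of +1 for silver.
Ag sits in group 11, so the d-electron count is 11 − 1 = 10.
Coordination number: 2.
A d¹⁰ ion with only two ligands adopts a linear arrangement (sp hybridisation; no CFSE preference).

linear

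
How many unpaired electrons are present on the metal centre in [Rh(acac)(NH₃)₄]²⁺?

0 unpaired electrons

Each acetylacetonate is −1; ammonia is neutral; balancing the +2 overall charge requires Rh(III).
Rh sits in group 9, so the d-electron count is 9 − 3 = 6.
Counting donor atoms: 1×acetylacetonate (bidentate) → 2 donors; 4×ammonia (monodentate) → 4 donors. Coordination number = 6.
The spin state decides the count: a 4d ion has a large Δₒ and is invariably low-spin.
An octahedral low-spin d⁶ ion is t₂g⁶e_g⁰, giving 0 unpaired electrons.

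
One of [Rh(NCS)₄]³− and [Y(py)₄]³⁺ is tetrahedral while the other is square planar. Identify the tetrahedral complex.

[Y(py)₄]³⁺

For [Rh(NCS)₄]³−: Summing ligand charges against the −3 overall charge gives an oxidation state of +1 for rhodium. Rhodium is a group-9 element; Rh(I) is therefore d⁸. A 4d d⁸ ion has a large crystal-field splitting; square planar leaves the high-energy d_{x²−y²} orbital empty and maximises CFSE. → square planar.
For [Y(py)₄]³⁺: Ligand charges: pyridine is neutral. With an overall charge of +3 the yttrium centre must be in the +3 oxidation state. Y sits in group 3, so the d-electron count is 3 − 3 = 0. A d⁰ ion has no crystal-field stabilisation preference between square planar and tetrahedral, so four ligands adopt the sterically favoured tetrahedral geometry. → tetrahedral.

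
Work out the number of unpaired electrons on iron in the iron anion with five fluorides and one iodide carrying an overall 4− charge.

4

Ligand charges: each fluoride is −1; each iodide is −1. With an overall charge of −4 the iron centre must be in the +2 oxidation state.
Iron is a group-8 element; Fe(II) is therefore d⁶.
The spin state decides the count: Fluoride and iodide are weak-field ligands for a first-row metal, so the complex is high-spin.
An octahedral high-spin d⁶ ion is t₂g⁴e_g², giving 4 unpaired electrons.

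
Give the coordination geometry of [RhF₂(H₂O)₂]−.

square planar

Ligand charges: each fluoride is −1; water is neutral. With an overall charge of −1 the rhodium centre must be in the +1 oxidation state.
Rhodium is a group-9 element; Rh(I) is therefore d⁸.
With 4 monodentate ligands the coordination number is 4.
A 4d d⁸ ion has a large crystal-field splitting; square planar leaves the high-energy d_{x²−y²} orbital empty and maximises CFSE.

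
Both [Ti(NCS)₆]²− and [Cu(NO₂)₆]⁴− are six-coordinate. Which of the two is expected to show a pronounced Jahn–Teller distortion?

[Cu(NO₂)₆]⁴−

[Ti(NCS)₆]²−: Ligand charges: each isothiocyanate is −1. With an overall charge of −2 the titanium centre must be in the +4 oxidation state. Group 4 minus oxidation state 4 gives a d⁰ configuration. The d⁰ configuration leaves the e_g set evenly filled (or empty) — no strong Jahn–Teller driving force.
[Cu(NO₂)₆]⁴−: Ligand charges: each nitro (N-bound nitrite) is −1. With an overall charge of −4 the copper centre must be in the +2 oxidation state. Group 11 minus oxidation state 2 gives a d⁹ configuration. The t₂g⁶e_g³ configuration has an unevenly filled e_g set; the Jahn–Teller theorem predicts a tetragonal distortion (typically axial elongation) to lift the degeneracy.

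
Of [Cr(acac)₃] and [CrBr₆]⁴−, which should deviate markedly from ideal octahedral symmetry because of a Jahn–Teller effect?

[Cr(acac)₃]: Summing ligand charges against the 0 overall charge gives an oxidation state of +3 for chromium. Cr sits in group 6, so the d-electron count is 6 − 3 = 3. The d³ configuration leaves the e_g set evenly filled (or empty) — no strong Jahn–Teller driving force.
[CrBr₆]⁴−: Summing ligand charges against the −4 overall charge gives an oxidation state of +2 for chromium. Group 6 minus oxidation state 2 gives a d⁴ configuration. Bromide is a weak-field ligand for a first-row metal, so the complex is high-spin. The t₂g³e_g¹ (high-spin) configuration has an unevenly filled e_g set; the Jahn–Teller theorem predicts a tetragonal distortion (typically axial elongation) to lift the degeneracy.

[CrBr₆]⁴−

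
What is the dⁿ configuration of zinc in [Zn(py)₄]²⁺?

Pyridine is neutral; balancing the +2 overall charge requires Zn(II).
Zn sits in group 12, so the d-electron count is 12 − 2 = 10.

d10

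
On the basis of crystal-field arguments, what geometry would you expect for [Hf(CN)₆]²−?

Summing ligand charges against the −2 overall charge gives an oxidation state of +4 for hafnium.
Hf sits in group 4, so the d-electron count is 4 − 4 = 0.
With 6 monodentate ligands the coordination number is 6.
Six donors around a single metal centre give an octahedral coordination sphere.

octahedral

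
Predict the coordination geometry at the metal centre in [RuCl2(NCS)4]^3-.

octahedral

Summing ligand charges against the −3 overall charge gives an oxidation state of +3 for ruthenium.
Ruthenium is a group-8 element; Ru(III) is therefore d⁵.
With 6 monodentate ligands the coordination number is 6.
Six donors around a single metal centre give an octahedral coordination sphere.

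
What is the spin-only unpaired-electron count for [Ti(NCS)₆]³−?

1

Ligand charges: each isothiocyanate is −1. With an overall charge of −3 the titanium centre must be in the +3 oxidation state.
Titanium is a group-4 element; Ti(III) is therefore d¹.
In an octahedral field the d¹ configuration is t₂g¹e_g⁰ (only one arrangement possible), giving 1 unpaired electron.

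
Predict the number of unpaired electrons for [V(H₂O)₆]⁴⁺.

1

Summing ligand charges against the +4 overall charge gives an oxidation state of +4 for vanadium.
Group 5 minus oxidation state 4 gives a d¹ configuration.
In an octahedral field the d¹ configuration is t₂g¹e_g⁰ (only one arrangement possible), giving 1 unpaired electron.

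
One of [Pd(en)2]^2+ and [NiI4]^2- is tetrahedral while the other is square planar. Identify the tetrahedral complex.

[NiI4]^2-

For [Pd(en)2]^2+: Ligand charges: ethylenediamine is neutral. With an overall charge of +2 the palladium centre must be in the +2 oxidation state. Pd sits in group 10, so the d-electron count is 10 − 2 = 8. A 4d d⁸ ion has a large crystal-field splitting; square planar leaves the high-energy d_{x²−y²} orbital empty and maximises CFSE. → square planar.
For [NiI4]^2-: Summing ligand charges against the −2 overall charge gives an oxidation state of +2 for nickel. Ni sits in group 10, so the d-electron count is 10 − 2 = 8. Iodide is a weak-field ligand. With weak-field ligands the CFSE gain from square planar is small, so a 3d d⁸ ion takes the sterically preferred tetrahedral geometry. → tetrahedral.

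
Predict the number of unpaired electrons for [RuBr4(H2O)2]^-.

1 unpaired electron

Summing ligand charges against the −1 overall charge gives an oxidation state of +3 for ruthenium.
Ru sits in group 8, so the d-electron count is 8 − 3 = 5.
The spin state decides the count: a 4d ion has a large Δₒ and is invariably low-spin.
An octahedral low-spin d⁵ ion is t₂g⁵e_g⁰, giving 1 unpaired electron.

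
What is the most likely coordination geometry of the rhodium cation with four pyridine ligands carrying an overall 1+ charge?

Ligand charges: pyridine is neutral. With an overall charge of +1 the rhodium centre must be in the +1 oxidation state.
Group 9 minus oxidation state 1 gives a d⁸ configuration.
Coordination number: 4.
A 4d d⁸ ion has a large crystal-field splitting; square planar leaves the high-energy d_{x²−y²} orbital empty and maximises CFSE.

square planar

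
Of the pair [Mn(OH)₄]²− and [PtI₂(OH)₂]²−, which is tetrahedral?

[Mn(OH)₄]²−

For [Mn(OH)₄]²−: Summing ligand charges against the −2 overall charge gives an oxidation state of +2 for manganese. Mn sits in group 7, so the d-electron count is 7 − 2 = 5. A high-spin d⁵ ion has zero CFSE in either geometry, so four ligands adopt the sterically favoured tetrahedral geometry. → tetrahedral.
For [PtI₂(OH)₂]²−: Each iodide is −1; each hydroxide is −1; balancing the −2 overall charge requires Pt(II). Platinum is a group-10 element; Pt(II) is therefore d⁸. A 5d d⁸ ion has a large crystal-field splitting; square planar leaves the high-energy d_{x²−y²} orbital empty and maximises CFSE. → square planar.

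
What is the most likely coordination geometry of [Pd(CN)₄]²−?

Ligand charges: each cyanide is −1. With an overall charge of −2 the palladium centre must be in the +2 oxidation state.
Pd sits in group 10, so the d-electron count is 10 − 2 = 8.
With 4 monodentate ligands the coordination number is 4.
A 4d d⁸ ion has a large crystal-field splitting; square planar leaves the high-energy d_{x²−y²} orbital empty and maximises CFSE.

square planar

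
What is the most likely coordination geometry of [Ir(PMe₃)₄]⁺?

square planar

Trimethylphosphine is neutral; balancing the +1 overall charge requires Ir(I).
Ir sits in group 9, so the d-electron count is 9 − 1 = 8.
Coordination number: 4.
A 5d d⁸ ion has a large crystal-field splitting; square planar leaves the high-energy d_{x²−y²} orbital empty and maximises CFSE.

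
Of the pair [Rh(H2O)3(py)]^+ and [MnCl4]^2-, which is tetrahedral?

[MnCl4]^2-

For [Rh(H2O)3(py)]^+: Water is neutral; pyridine is neutral; balancing the +1 overall charge requires Rh(I). Group 9 minus oxidation state 1 gives a d⁸ configuration. A 4d d⁸ ion has a large crystal-field splitting; square planar leaves the high-energy d_{x²−y²} orbital empty and maximises CFSE. → square planar.
For [MnCl4]^2-: Each chloride is −1; balancing the −2 overall charge requires Mn(II). Mn sits in group 7, so the d-electron count is 7 − 2 = 5. A high-spin d⁵ ion has zero CFSE in either geometry, so four ligands adopt the sterically favoured tetrahedral geometry. → tetrahedral.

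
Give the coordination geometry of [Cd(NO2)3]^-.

Ligand charges: each nitro (N-bound nitrite) is −1. With an overall charge of −1 the cadmium centre must be in the +2 oxidation state.
Group 12 minus oxidation state 2 gives a d¹⁰ configuration.
With 3 monodentate ligands the coordination number is 3.
Three ligands around a d¹⁰ centre minimise repulsion in a trigonal-planar arrangement.

trigonal planar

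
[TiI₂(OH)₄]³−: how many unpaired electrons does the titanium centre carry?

Ligand charges: each iodide is −1; each hydroxide is −1. With an overall charge of −3 the titanium centre must be in the +3 oxidation state.
Group 4 minus oxidation state 3 gives a d¹ configuration.
In an octahedral field the d¹ configuration is t₂g¹e_g⁰ (only one arrangement possible), giving 1 unpaired electron.

1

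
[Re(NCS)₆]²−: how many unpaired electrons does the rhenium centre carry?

3 unpaired electrons

Ligand charges: each isothiocyanate is −1. With an overall charge of −2 the rhenium centre must be in the +4 oxidation state.
Re sits in group 7, so the d-electron count is 7 − 4 = 3.
In an octahedral field the d³ configuration is t₂g³e_g⁰ (only one arrangement possible), giving 3 unpaired electrons.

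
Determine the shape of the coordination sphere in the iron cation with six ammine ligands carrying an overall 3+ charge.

Summing ligand charges against the +3 overall charge gives an oxidation state of +3 for iron.
Iron is a group-8 element; Fe(III) is therefore d⁵.
Coordination number: 6.
Six donors around a single metal centre give an octahedral coordination sphere.

octahedral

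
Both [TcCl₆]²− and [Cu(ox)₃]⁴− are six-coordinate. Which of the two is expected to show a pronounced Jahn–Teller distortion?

[Cu(ox)₃]⁴−

[TcCl₆]²−: Summing ligand charges against the −2 overall charge gives an oxidation state of +4 for technetium. Tc sits in group 7, so the d-electron count is 7 − 4 = 3. The d³ configuration leaves the e_g set evenly filled (or empty) — no strong Jahn–Teller driving force.
[Cu(ox)₃]⁴−: Summing ligand charges against the −4 overall charge gives an oxidation state of +2 for copper. Cu sits in group 11, so the d-electron count is 11 − 2 = 9. The t₂g⁶e_g³ configuration has an unevenly filled e_g set; the Jahn–Teller theorem predicts a tetragonal distortion (typically axial elongation) to lift the degeneracy.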